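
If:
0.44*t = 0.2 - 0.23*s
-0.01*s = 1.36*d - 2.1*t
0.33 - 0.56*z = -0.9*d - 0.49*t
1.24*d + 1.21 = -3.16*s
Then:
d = 1.49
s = -0.97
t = 0.96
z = 3.82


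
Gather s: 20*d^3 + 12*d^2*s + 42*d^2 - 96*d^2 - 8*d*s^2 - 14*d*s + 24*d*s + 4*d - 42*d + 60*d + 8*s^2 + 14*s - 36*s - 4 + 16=20*d^3 - 54*d^2 + 22*d + s^2*(8 - 8*d) + s*(12*d^2 + 10*d - 22) + 12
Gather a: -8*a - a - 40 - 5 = -9*a - 45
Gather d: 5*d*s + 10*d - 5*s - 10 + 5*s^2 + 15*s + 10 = d*(5*s + 10) + 5*s^2 + 10*s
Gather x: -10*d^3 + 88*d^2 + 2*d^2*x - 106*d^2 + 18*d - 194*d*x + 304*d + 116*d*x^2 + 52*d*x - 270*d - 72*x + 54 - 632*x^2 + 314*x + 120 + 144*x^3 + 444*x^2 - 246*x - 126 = -10*d^3 - 18*d^2 + 52*d + 144*x^3 + x^2*(116*d - 188) + x*(2*d^2 - 142*d - 4) + 48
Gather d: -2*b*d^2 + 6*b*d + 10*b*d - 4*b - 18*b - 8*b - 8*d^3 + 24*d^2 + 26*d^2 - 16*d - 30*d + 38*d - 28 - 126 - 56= -30*b - 8*d^3 + d^2*(50 - 2*b) + d*(16*b - 8) - 210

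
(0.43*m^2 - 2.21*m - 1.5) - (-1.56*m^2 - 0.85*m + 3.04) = 1.99*m^2 - 1.36*m - 4.54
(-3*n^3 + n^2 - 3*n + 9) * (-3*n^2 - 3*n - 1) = 9*n^5 + 6*n^4 + 9*n^3 - 19*n^2 - 24*n - 9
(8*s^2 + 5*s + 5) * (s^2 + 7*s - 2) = 8*s^4 + 61*s^3 + 24*s^2 + 25*s - 10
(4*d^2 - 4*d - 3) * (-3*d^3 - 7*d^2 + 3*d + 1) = -12*d^5 - 16*d^4 + 49*d^3 + 13*d^2 - 13*d - 3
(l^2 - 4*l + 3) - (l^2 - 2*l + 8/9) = 19/9 - 2*l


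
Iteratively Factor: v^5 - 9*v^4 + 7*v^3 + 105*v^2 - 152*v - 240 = (v - 4)*(v^4 - 5*v^3 - 13*v^2 + 53*v + 60) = (v - 4)*(v + 1)*(v^3 - 6*v^2 - 7*v + 60) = (v - 4)^2*(v + 1)*(v^2 - 2*v - 15) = (v - 4)^2*(v + 1)*(v + 3)*(v - 5)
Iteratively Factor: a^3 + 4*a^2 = (a)*(a^2 + 4*a) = a*(a + 4)*(a)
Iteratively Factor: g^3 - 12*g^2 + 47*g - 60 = (g - 5)*(g^2 - 7*g + 12) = (g - 5)*(g - 3)*(g - 4)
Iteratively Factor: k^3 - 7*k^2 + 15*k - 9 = (k - 3)*(k^2 - 4*k + 3) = (k - 3)*(k - 1)*(k - 3)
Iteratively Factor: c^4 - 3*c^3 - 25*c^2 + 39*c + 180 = (c + 3)*(c^3 - 6*c^2 - 7*c + 60) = (c - 4)*(c + 3)*(c^2 - 2*c - 15) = (c - 4)*(c + 3)^2*(c - 5)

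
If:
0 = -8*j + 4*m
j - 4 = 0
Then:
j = 4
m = 8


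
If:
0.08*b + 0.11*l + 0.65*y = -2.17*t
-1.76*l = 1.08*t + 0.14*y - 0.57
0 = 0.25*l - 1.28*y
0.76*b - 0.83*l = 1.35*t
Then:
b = 0.29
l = 0.35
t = -0.05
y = 0.07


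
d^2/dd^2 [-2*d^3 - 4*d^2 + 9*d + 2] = -12*d - 8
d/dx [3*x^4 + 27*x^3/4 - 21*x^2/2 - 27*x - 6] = 12*x^3 + 81*x^2/4 - 21*x - 27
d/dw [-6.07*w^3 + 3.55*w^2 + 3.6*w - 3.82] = -18.21*w^2 + 7.1*w + 3.6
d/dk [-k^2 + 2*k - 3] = 2 - 2*k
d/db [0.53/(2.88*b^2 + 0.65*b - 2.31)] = (-3.0528*b - 0.3445)/(2.88*b^2 + 0.65*b - 2.31)^2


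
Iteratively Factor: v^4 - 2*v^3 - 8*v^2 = (v - 4)*(v^3 + 2*v^2) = (v - 4)*(v + 2)*(v^2) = v*(v - 4)*(v + 2)*(v)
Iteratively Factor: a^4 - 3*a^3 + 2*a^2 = (a - 2)*(a^3 - a^2) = (a - 2)*(a - 1)*(a^2) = a*(a - 2)*(a - 1)*(a)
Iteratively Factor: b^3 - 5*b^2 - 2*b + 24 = (b - 3)*(b^2 - 2*b - 8) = (b - 3)*(b + 2)*(b - 4)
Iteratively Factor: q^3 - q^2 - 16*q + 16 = (q - 1)*(q^2 - 16) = (q - 1)*(q + 4)*(q - 4)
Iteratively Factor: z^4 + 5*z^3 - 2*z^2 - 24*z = (z + 4)*(z^3 + z^2 - 6*z) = (z - 2)*(z + 4)*(z^2 + 3*z) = z*(z - 2)*(z + 4)*(z + 3)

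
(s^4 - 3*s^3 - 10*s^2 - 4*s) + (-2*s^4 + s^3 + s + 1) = -s^4 - 2*s^3 - 10*s^2 - 3*s + 1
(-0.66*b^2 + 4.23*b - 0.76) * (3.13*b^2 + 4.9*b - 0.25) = -2.0658*b^4 + 10.0059*b^3 + 18.5132*b^2 - 4.7815*b + 0.19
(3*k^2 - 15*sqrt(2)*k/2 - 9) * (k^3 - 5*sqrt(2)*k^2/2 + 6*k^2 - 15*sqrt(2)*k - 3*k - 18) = 3*k^5 - 15*sqrt(2)*k^4 + 18*k^4 - 90*sqrt(2)*k^3 + 39*k^3/2 + 45*sqrt(2)*k^2 + 117*k^2 + 27*k + 270*sqrt(2)*k + 162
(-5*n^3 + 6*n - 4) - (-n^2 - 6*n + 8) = -5*n^3 + n^2 + 12*n - 12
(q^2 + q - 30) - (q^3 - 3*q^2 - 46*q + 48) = -q^3 + 4*q^2 + 47*q - 78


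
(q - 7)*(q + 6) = q^2 - q - 42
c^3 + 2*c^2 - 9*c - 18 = (c - 3)*(c + 2)*(c + 3)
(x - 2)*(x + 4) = x^2 + 2*x - 8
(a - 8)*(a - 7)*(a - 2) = a^3 - 17*a^2 + 86*a - 112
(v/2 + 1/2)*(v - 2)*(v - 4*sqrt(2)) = v^3/2 - 2*sqrt(2)*v^2 - v^2/2 - v + 2*sqrt(2)*v + 4*sqrt(2)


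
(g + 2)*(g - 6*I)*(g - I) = g^3 + 2*g^2 - 7*I*g^2 - 6*g - 14*I*g - 12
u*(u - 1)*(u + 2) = u^3 + u^2 - 2*u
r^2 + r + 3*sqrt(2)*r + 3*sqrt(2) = (r + 1)*(r + 3*sqrt(2))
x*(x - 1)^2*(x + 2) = x^4 - 3*x^2 + 2*x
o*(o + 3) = o^2 + 3*o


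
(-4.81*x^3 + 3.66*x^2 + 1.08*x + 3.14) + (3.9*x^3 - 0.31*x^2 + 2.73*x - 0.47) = -0.91*x^3 + 3.35*x^2 + 3.81*x + 2.67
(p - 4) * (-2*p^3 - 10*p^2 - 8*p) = -2*p^4 - 2*p^3 + 32*p^2 + 32*p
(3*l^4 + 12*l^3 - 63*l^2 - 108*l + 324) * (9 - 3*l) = -9*l^5 - 9*l^4 + 297*l^3 - 243*l^2 - 1944*l + 2916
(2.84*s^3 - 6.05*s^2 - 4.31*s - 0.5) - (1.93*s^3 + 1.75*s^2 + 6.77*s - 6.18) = 0.91*s^3 - 7.8*s^2 - 11.08*s + 5.68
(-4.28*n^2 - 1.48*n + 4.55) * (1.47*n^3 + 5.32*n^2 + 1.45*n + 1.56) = -6.2916*n^5 - 24.9452*n^4 - 7.3911*n^3 + 15.3832*n^2 + 4.2887*n + 7.098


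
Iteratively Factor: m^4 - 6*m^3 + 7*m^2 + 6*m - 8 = (m - 4)*(m^3 - 2*m^2 - m + 2) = (m - 4)*(m + 1)*(m^2 - 3*m + 2) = (m - 4)*(m - 2)*(m + 1)*(m - 1)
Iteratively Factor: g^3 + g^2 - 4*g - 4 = (g - 2)*(g^2 + 3*g + 2) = (g - 2)*(g + 1)*(g + 2)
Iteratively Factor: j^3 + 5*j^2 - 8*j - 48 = (j + 4)*(j^2 + j - 12) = (j + 4)^2*(j - 3)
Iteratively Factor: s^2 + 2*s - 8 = (s + 4)*(s - 2)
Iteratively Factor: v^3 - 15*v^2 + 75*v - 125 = (v - 5)*(v^2 - 10*v + 25) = (v - 5)^2*(v - 5)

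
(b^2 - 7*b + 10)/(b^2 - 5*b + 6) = (b - 5)/(b - 3)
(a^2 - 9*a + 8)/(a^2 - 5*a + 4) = (a - 8)/(a - 4)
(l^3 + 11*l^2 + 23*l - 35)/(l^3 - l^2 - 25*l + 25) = (l + 7)/(l - 5)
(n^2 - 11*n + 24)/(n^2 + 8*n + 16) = (n^2 - 11*n + 24)/(n^2 + 8*n + 16)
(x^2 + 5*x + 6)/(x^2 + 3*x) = (x + 2)/x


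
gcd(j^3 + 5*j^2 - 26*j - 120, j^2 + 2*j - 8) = j + 4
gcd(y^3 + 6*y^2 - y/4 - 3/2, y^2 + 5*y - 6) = y + 6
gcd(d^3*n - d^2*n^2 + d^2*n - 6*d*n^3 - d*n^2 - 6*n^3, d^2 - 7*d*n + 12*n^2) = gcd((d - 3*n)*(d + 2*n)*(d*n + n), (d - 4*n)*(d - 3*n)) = d - 3*n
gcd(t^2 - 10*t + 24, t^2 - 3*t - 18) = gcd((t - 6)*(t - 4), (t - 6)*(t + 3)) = t - 6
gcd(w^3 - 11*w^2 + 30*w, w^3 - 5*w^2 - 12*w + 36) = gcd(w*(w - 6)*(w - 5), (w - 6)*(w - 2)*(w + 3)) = w - 6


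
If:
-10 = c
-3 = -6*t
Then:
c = -10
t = 1/2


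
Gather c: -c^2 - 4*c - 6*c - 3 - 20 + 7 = -c^2 - 10*c - 16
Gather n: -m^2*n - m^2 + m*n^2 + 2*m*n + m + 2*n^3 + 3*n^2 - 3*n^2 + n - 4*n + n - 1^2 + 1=-m^2 + m*n^2 + m + 2*n^3 + n*(-m^2 + 2*m - 2)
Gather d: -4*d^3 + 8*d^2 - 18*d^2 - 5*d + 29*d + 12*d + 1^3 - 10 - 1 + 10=-4*d^3 - 10*d^2 + 36*d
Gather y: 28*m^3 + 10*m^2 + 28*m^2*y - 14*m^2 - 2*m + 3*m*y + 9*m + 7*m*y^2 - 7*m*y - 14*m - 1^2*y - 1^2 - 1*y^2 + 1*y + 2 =28*m^3 - 4*m^2 - 7*m + y^2*(7*m - 1) + y*(28*m^2 - 4*m) + 1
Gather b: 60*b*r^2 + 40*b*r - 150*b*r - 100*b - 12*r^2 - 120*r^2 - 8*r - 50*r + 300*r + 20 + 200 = b*(60*r^2 - 110*r - 100) - 132*r^2 + 242*r + 220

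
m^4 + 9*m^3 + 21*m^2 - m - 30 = (m - 1)*(m + 2)*(m + 3)*(m + 5)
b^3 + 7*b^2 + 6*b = b*(b + 1)*(b + 6)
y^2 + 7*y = y*(y + 7)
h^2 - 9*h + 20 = (h - 5)*(h - 4)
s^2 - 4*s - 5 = (s - 5)*(s + 1)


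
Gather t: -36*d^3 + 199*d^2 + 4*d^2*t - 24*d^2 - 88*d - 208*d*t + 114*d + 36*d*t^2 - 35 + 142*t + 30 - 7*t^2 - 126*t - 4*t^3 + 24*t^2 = -36*d^3 + 175*d^2 + 26*d - 4*t^3 + t^2*(36*d + 17) + t*(4*d^2 - 208*d + 16) - 5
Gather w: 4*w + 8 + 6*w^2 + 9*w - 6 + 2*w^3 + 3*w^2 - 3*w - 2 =2*w^3 + 9*w^2 + 10*w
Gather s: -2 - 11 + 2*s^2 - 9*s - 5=2*s^2 - 9*s - 18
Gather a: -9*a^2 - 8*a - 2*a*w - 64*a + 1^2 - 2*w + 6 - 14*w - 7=-9*a^2 + a*(-2*w - 72) - 16*w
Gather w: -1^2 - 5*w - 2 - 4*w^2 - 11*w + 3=-4*w^2 - 16*w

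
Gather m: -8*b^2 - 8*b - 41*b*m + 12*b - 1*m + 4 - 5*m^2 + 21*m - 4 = -8*b^2 + 4*b - 5*m^2 + m*(20 - 41*b)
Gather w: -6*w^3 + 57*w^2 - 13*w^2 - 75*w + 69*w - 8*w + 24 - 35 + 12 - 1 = -6*w^3 + 44*w^2 - 14*w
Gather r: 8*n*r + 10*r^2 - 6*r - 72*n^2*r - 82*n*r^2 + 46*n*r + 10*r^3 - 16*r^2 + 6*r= 10*r^3 + r^2*(-82*n - 6) + r*(-72*n^2 + 54*n)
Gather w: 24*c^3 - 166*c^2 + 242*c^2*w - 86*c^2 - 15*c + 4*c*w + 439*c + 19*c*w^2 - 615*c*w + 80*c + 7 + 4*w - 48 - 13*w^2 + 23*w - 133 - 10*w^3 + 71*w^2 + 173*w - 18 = 24*c^3 - 252*c^2 + 504*c - 10*w^3 + w^2*(19*c + 58) + w*(242*c^2 - 611*c + 200) - 192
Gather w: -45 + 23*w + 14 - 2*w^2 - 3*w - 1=-2*w^2 + 20*w - 32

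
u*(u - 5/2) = u^2 - 5*u/2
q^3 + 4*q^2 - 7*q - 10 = (q - 2)*(q + 1)*(q + 5)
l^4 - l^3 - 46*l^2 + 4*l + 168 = (l - 7)*(l - 2)*(l + 2)*(l + 6)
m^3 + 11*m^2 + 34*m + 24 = (m + 1)*(m + 4)*(m + 6)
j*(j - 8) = j^2 - 8*j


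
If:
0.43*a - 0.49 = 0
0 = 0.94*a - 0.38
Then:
No Solution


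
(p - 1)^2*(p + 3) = p^3 + p^2 - 5*p + 3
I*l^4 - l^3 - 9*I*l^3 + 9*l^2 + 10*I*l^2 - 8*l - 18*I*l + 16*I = (l - 8)*(l - 1)*(l + 2*I)*(I*l + 1)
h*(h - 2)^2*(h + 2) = h^4 - 2*h^3 - 4*h^2 + 8*h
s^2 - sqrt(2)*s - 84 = (s - 7*sqrt(2))*(s + 6*sqrt(2))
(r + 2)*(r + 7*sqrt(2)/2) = r^2 + 2*r + 7*sqrt(2)*r/2 + 7*sqrt(2)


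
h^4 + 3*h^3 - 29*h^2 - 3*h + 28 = (h - 4)*(h - 1)*(h + 1)*(h + 7)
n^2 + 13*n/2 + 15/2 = (n + 3/2)*(n + 5)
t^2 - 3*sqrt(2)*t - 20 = (t - 5*sqrt(2))*(t + 2*sqrt(2))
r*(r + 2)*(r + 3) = r^3 + 5*r^2 + 6*r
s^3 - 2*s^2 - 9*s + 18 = (s - 3)*(s - 2)*(s + 3)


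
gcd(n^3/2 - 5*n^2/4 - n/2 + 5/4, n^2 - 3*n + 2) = n - 1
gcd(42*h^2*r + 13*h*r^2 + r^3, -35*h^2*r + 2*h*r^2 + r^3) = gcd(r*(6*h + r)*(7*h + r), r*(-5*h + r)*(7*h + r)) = 7*h*r + r^2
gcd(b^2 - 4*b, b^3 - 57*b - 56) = 1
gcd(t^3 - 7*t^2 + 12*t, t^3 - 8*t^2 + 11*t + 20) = t - 4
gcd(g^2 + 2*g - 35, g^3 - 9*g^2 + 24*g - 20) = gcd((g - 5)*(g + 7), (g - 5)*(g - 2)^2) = g - 5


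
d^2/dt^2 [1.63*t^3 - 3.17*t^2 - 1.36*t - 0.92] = 9.78*t - 6.34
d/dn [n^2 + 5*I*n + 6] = 2*n + 5*I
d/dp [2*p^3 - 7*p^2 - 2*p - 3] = 6*p^2 - 14*p - 2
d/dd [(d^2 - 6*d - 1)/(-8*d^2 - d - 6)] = 7*(-7*d^2 - 4*d + 5)/(64*d^4 + 16*d^3 + 97*d^2 + 12*d + 36)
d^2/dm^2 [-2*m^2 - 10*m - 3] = -4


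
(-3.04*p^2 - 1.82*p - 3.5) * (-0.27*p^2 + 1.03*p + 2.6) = 0.8208*p^4 - 2.6398*p^3 - 8.8336*p^2 - 8.337*p - 9.1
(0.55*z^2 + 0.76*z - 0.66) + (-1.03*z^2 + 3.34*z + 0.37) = -0.48*z^2 + 4.1*z - 0.29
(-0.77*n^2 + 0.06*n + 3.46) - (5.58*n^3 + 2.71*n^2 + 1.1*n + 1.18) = -5.58*n^3 - 3.48*n^2 - 1.04*n + 2.28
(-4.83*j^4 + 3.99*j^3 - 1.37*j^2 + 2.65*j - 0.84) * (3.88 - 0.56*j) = 2.7048*j^5 - 20.9748*j^4 + 16.2484*j^3 - 6.7996*j^2 + 10.7524*j - 3.2592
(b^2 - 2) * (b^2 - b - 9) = b^4 - b^3 - 11*b^2 + 2*b + 18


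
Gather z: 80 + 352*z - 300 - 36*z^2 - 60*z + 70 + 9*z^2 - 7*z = -27*z^2 + 285*z - 150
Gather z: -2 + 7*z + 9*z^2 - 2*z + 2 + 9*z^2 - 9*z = 18*z^2 - 4*z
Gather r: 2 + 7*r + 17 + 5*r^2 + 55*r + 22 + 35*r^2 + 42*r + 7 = 40*r^2 + 104*r + 48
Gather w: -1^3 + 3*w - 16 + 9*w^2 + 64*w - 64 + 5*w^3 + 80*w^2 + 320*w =5*w^3 + 89*w^2 + 387*w - 81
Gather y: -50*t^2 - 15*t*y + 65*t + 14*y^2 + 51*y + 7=-50*t^2 + 65*t + 14*y^2 + y*(51 - 15*t) + 7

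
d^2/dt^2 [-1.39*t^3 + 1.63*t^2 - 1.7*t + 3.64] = 3.26 - 8.34*t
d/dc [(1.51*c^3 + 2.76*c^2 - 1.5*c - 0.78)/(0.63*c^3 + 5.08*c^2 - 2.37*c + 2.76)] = (5.932*c^4 - 5.2674*c^3 + 15.0558*c^2 + 23.16*c - 5.9886)/(0.3969*c^6 + 6.4008*c^5 + 22.8202*c^4 - 20.6016*c^3 + 33.6585*c^2 - 13.0824*c + 7.6176)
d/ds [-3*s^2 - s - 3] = -6*s - 1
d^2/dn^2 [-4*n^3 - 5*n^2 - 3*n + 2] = -24*n - 10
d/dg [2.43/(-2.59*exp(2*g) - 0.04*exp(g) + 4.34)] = (12.5874*exp(g) + 0.0972)*exp(g)/(2.59*exp(2*g) + 0.04*exp(g) - 4.34)^2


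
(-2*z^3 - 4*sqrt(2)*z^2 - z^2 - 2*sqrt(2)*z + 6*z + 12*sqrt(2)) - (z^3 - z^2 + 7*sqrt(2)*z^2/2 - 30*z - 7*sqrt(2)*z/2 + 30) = -3*z^3 - 15*sqrt(2)*z^2/2 + 3*sqrt(2)*z/2 + 36*z - 30 + 12*sqrt(2)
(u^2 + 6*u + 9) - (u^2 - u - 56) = 7*u + 65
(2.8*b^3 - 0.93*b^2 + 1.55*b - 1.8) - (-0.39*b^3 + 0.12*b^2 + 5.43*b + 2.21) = 3.19*b^3 - 1.05*b^2 - 3.88*b - 4.01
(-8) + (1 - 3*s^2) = -3*s^2 - 7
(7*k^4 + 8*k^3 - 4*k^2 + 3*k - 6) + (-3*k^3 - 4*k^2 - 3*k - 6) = 7*k^4 + 5*k^3 - 8*k^2 - 12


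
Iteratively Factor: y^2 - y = (y - 1)*(y)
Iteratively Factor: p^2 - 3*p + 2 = (p - 1)*(p - 2)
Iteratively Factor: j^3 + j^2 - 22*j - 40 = (j - 5)*(j^2 + 6*j + 8) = (j - 5)*(j + 4)*(j + 2)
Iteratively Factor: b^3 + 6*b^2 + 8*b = (b + 4)*(b^2 + 2*b) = b*(b + 4)*(b + 2)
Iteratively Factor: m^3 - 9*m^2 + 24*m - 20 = (m - 2)*(m^2 - 7*m + 10) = (m - 2)^2*(m - 5)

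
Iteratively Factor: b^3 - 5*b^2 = (b)*(b^2 - 5*b) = b^2*(b - 5)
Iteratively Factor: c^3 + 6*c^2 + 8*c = (c)*(c^2 + 6*c + 8) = c*(c + 2)*(c + 4)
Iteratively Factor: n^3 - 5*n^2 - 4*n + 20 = (n + 2)*(n^2 - 7*n + 10) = (n - 5)*(n + 2)*(n - 2)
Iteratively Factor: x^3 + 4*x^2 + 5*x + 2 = (x + 1)*(x^2 + 3*x + 2) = (x + 1)^2*(x + 2)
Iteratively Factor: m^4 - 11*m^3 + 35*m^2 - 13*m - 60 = (m - 5)*(m^3 - 6*m^2 + 5*m + 12) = (m - 5)*(m - 4)*(m^2 - 2*m - 3) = (m - 5)*(m - 4)*(m + 1)*(m - 3)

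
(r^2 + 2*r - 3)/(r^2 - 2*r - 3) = (-r^2 - 2*r + 3)/(-r^2 + 2*r + 3)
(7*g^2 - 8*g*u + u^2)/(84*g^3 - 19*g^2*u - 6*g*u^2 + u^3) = (-g + u)/(-12*g^2 + g*u + u^2)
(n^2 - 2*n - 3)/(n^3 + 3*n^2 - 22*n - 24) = (n - 3)/(n^2 + 2*n - 24)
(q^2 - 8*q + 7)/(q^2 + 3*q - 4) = (q - 7)/(q + 4)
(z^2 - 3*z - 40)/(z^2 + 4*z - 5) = (z - 8)/(z - 1)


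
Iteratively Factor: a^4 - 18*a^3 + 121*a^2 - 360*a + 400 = (a - 4)*(a^3 - 14*a^2 + 65*a - 100) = (a - 5)*(a - 4)*(a^2 - 9*a + 20) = (a - 5)*(a - 4)^2*(a - 5)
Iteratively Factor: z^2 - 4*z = (z)*(z - 4)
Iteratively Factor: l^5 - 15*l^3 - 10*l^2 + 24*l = (l - 4)*(l^4 + 4*l^3 + l^2 - 6*l) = (l - 4)*(l + 2)*(l^3 + 2*l^2 - 3*l) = (l - 4)*(l + 2)*(l + 3)*(l^2 - l) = (l - 4)*(l - 1)*(l + 2)*(l + 3)*(l)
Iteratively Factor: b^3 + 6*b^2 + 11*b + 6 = (b + 1)*(b^2 + 5*b + 6) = (b + 1)*(b + 3)*(b + 2)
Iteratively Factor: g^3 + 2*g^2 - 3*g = (g)*(g^2 + 2*g - 3) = g*(g - 1)*(g + 3)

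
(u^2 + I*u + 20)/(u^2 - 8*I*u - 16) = (u + 5*I)/(u - 4*I)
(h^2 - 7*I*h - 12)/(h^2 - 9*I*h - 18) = (h - 4*I)/(h - 6*I)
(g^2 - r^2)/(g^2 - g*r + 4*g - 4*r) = (g + r)/(g + 4)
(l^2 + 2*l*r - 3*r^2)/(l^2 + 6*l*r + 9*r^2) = (l - r)/(l + 3*r)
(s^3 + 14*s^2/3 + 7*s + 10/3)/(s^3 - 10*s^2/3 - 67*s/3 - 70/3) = (s + 1)/(s - 7)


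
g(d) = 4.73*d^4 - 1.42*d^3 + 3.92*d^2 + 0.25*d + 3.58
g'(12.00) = 32174.65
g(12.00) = 96198.58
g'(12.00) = 32174.65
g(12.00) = 96198.58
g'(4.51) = 1684.56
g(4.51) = 1911.07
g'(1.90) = 129.54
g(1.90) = 70.11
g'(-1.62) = -104.07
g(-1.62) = 52.08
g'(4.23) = 1389.19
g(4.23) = 1481.64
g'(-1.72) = -122.11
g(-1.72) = 63.37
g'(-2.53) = -353.25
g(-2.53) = 244.83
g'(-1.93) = -166.77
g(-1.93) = 93.54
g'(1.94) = 137.57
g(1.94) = 75.45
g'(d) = 18.92*d^3 - 4.26*d^2 + 7.84*d + 0.25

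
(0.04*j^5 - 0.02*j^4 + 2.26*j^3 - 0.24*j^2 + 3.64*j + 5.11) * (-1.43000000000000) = -0.0572*j^5 + 0.0286*j^4 - 3.2318*j^3 + 0.3432*j^2 - 5.2052*j - 7.3073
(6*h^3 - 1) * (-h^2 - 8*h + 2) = -6*h^5 - 48*h^4 + 12*h^3 + h^2 + 8*h - 2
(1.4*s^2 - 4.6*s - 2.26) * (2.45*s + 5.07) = 3.43*s^3 - 4.172*s^2 - 28.859*s - 11.4582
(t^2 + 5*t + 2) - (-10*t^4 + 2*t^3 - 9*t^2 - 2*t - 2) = 10*t^4 - 2*t^3 + 10*t^2 + 7*t + 4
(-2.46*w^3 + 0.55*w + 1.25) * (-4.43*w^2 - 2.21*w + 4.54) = 10.8978*w^5 + 5.4366*w^4 - 13.6049*w^3 - 6.753*w^2 - 0.2655*w + 5.675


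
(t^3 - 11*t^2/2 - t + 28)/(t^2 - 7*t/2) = t - 2 - 8/t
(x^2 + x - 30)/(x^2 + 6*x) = (x - 5)/x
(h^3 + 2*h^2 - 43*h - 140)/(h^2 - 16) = (h^2 - 2*h - 35)/(h - 4)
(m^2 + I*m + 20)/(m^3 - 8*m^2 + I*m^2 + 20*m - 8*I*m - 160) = 1/(m - 8)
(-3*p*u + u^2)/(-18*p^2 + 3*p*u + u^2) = u/(6*p + u)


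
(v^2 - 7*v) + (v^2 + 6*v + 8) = 2*v^2 - v + 8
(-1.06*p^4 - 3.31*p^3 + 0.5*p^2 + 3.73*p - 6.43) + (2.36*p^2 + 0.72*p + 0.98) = -1.06*p^4 - 3.31*p^3 + 2.86*p^2 + 4.45*p - 5.45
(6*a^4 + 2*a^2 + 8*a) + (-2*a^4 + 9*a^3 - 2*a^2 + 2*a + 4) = 4*a^4 + 9*a^3 + 10*a + 4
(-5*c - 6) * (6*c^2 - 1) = -30*c^3 - 36*c^2 + 5*c + 6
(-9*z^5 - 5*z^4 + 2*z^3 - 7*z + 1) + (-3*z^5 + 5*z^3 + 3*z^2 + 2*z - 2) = -12*z^5 - 5*z^4 + 7*z^3 + 3*z^2 - 5*z - 1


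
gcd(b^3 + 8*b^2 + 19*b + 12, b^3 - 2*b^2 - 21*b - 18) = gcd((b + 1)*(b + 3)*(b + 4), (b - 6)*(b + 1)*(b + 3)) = b^2 + 4*b + 3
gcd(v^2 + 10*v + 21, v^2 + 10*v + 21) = v^2 + 10*v + 21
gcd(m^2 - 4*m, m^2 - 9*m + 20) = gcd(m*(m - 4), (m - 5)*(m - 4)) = m - 4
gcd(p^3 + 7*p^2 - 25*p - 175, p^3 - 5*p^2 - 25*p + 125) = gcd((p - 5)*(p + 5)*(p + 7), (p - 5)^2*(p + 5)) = p^2 - 25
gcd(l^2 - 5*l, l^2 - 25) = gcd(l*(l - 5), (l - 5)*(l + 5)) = l - 5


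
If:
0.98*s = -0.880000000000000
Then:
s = -0.90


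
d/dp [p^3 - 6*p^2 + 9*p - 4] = 3*p^2 - 12*p + 9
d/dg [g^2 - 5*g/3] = 2*g - 5/3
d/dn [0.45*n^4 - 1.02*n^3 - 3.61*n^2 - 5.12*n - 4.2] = 1.8*n^3 - 3.06*n^2 - 7.22*n - 5.12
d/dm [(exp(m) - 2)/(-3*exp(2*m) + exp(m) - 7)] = ((exp(m) - 2)*(6*exp(m) - 1) - 3*exp(2*m) + exp(m) - 7)*exp(m)/(3*exp(2*m) - exp(m) + 7)^2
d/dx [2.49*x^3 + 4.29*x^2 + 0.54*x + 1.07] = 7.47*x^2 + 8.58*x + 0.54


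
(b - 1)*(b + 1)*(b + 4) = b^3 + 4*b^2 - b - 4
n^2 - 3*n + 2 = (n - 2)*(n - 1)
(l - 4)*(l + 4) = l^2 - 16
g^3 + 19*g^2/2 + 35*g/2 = g*(g + 5/2)*(g + 7)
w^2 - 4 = (w - 2)*(w + 2)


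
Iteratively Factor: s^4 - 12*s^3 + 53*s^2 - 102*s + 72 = (s - 3)*(s^3 - 9*s^2 + 26*s - 24) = (s - 3)*(s - 2)*(s^2 - 7*s + 12) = (s - 4)*(s - 3)*(s - 2)*(s - 3)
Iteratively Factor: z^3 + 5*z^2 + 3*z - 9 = (z - 1)*(z^2 + 6*z + 9) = (z - 1)*(z + 3)*(z + 3)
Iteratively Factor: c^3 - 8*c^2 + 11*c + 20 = (c - 5)*(c^2 - 3*c - 4) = (c - 5)*(c - 4)*(c + 1)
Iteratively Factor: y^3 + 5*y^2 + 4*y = (y + 4)*(y^2 + y) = y*(y + 4)*(y + 1)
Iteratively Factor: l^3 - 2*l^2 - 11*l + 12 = (l + 3)*(l^2 - 5*l + 4) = (l - 1)*(l + 3)*(l - 4)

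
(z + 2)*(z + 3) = z^2 + 5*z + 6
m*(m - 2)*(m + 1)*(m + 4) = m^4 + 3*m^3 - 6*m^2 - 8*m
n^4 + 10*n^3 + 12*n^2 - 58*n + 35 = (n - 1)^2*(n + 5)*(n + 7)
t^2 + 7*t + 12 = (t + 3)*(t + 4)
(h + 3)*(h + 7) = h^2 + 10*h + 21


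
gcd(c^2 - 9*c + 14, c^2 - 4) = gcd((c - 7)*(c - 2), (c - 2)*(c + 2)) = c - 2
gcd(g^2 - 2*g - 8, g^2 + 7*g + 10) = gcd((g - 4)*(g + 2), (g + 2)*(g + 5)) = g + 2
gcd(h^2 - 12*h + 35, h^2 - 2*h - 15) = h - 5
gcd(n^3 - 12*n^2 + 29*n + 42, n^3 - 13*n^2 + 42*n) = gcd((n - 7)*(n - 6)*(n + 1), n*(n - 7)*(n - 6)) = n^2 - 13*n + 42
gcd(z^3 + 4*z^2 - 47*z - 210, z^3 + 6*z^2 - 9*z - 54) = z + 6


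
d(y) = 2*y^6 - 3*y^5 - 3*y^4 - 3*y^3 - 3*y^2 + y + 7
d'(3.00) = 1279.00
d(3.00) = 388.00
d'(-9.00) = -798929.00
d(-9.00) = 1222288.00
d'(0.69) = -12.89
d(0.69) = 4.34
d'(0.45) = -5.01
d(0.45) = 6.41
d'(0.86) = -21.01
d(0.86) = 1.49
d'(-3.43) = -7373.33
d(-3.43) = 4355.19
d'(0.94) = -25.46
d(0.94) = -0.37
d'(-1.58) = -176.30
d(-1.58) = 51.72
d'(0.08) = 0.46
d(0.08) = 7.06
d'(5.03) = 27252.50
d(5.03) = 20366.30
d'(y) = 12*y^5 - 15*y^4 - 12*y^3 - 9*y^2 - 6*y + 1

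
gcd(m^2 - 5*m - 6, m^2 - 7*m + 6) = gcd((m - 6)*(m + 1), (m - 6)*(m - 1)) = m - 6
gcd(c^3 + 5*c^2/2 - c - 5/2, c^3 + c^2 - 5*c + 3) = c - 1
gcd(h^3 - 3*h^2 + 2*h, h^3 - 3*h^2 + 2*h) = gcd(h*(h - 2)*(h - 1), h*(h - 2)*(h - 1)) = h^3 - 3*h^2 + 2*h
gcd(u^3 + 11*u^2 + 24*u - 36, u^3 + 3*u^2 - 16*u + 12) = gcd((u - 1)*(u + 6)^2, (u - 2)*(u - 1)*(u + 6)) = u^2 + 5*u - 6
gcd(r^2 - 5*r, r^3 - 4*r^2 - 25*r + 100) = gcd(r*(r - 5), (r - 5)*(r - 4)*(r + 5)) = r - 5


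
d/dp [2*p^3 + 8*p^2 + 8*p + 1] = 6*p^2 + 16*p + 8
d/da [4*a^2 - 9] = 8*a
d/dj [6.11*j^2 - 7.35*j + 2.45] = 12.22*j - 7.35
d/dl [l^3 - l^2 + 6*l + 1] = 3*l^2 - 2*l + 6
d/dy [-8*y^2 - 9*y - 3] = -16*y - 9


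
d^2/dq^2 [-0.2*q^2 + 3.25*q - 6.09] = -0.400000000000000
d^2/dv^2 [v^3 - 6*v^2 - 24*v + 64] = 6*v - 12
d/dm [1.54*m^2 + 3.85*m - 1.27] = 3.08*m + 3.85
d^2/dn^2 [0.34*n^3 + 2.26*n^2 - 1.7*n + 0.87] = 2.04*n + 4.52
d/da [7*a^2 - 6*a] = 14*a - 6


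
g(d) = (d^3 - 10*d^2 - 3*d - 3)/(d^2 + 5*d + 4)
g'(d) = (-2*d - 5)*(d^3 - 10*d^2 - 3*d - 3)/(d^2 + 5*d + 4)^2 + (3*d^2 - 20*d - 3)/(d^2 + 5*d + 4) = (d^4 + 10*d^3 - 35*d^2 - 74*d + 3)/(d^4 + 10*d^3 + 33*d^2 + 40*d + 16)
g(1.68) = -2.07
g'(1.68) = -0.71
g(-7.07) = -44.81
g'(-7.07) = -6.50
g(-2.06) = 23.34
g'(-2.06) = -14.78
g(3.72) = -2.77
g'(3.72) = -0.04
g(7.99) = -1.44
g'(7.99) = 0.55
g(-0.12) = -0.82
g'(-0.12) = 0.97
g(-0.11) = -0.81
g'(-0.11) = 0.89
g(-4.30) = -257.08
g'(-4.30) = -794.96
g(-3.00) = 55.50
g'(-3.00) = -69.75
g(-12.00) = -35.62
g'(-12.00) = -0.09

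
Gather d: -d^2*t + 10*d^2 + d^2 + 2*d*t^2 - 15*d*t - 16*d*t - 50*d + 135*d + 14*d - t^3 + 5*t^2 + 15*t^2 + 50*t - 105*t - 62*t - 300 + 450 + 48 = d^2*(11 - t) + d*(2*t^2 - 31*t + 99) - t^3 + 20*t^2 - 117*t + 198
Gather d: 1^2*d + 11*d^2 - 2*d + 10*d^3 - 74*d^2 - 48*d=10*d^3 - 63*d^2 - 49*d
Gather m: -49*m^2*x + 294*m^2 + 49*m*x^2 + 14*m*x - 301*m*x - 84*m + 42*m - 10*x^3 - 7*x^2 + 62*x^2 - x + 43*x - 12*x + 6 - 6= m^2*(294 - 49*x) + m*(49*x^2 - 287*x - 42) - 10*x^3 + 55*x^2 + 30*x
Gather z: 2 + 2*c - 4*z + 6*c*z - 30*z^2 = 2*c - 30*z^2 + z*(6*c - 4) + 2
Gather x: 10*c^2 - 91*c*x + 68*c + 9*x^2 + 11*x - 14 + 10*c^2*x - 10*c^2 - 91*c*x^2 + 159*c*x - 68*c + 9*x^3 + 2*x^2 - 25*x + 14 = 9*x^3 + x^2*(11 - 91*c) + x*(10*c^2 + 68*c - 14)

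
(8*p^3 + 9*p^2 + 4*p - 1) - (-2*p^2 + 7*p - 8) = 8*p^3 + 11*p^2 - 3*p + 7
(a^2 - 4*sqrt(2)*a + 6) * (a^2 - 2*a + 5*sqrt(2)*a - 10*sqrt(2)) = a^4 - 2*a^3 + sqrt(2)*a^3 - 34*a^2 - 2*sqrt(2)*a^2 + 30*sqrt(2)*a + 68*a - 60*sqrt(2)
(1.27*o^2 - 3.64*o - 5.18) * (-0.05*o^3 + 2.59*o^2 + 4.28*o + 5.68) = -0.0635*o^5 + 3.4713*o^4 - 3.733*o^3 - 21.7818*o^2 - 42.8456*o - 29.4224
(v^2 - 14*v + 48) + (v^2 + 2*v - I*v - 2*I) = 2*v^2 - 12*v - I*v + 48 - 2*I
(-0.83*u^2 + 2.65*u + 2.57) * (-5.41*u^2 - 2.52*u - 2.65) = 4.4903*u^4 - 12.2449*u^3 - 18.3822*u^2 - 13.4989*u - 6.8105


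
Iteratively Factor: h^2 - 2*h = (h - 2)*(h)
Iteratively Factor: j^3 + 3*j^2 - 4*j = (j + 4)*(j^2 - j) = j*(j + 4)*(j - 1)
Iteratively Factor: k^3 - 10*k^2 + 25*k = (k - 5)*(k^2 - 5*k) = (k - 5)^2*(k)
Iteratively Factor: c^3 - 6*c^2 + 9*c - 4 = (c - 1)*(c^2 - 5*c + 4) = (c - 1)^2*(c - 4)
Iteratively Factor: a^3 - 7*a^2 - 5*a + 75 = (a + 3)*(a^2 - 10*a + 25) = (a - 5)*(a + 3)*(a - 5)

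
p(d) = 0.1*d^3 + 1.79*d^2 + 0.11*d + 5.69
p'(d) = 0.3*d^2 + 3.58*d + 0.11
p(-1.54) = 9.40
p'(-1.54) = -4.69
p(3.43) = 31.16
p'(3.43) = 15.92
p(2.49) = 18.61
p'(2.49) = 10.88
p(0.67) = 6.60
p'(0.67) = 2.64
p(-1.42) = 8.86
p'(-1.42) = -4.37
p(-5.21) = 39.56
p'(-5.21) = -10.40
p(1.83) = 12.50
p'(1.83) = 7.67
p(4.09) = 42.92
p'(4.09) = 19.77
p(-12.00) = 89.33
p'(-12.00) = 0.35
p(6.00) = 92.39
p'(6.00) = 32.39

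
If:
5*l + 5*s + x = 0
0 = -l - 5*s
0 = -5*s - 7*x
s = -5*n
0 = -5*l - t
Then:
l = 0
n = 0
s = 0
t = 0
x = 0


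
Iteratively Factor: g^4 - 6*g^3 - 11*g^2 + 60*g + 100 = (g + 2)*(g^3 - 8*g^2 + 5*g + 50) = (g + 2)^2*(g^2 - 10*g + 25) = (g - 5)*(g + 2)^2*(g - 5)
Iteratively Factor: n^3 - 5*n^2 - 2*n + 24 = (n - 4)*(n^2 - n - 6) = (n - 4)*(n - 3)*(n + 2)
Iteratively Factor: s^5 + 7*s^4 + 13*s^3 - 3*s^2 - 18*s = (s + 3)*(s^4 + 4*s^3 + s^2 - 6*s) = (s + 3)^2*(s^3 + s^2 - 2*s) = s*(s + 3)^2*(s^2 + s - 2) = s*(s + 2)*(s + 3)^2*(s - 1)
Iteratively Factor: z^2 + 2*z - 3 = (z + 3)*(z - 1)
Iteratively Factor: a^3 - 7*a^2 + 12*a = (a)*(a^2 - 7*a + 12) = a*(a - 4)*(a - 3)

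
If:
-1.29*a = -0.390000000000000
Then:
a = 0.30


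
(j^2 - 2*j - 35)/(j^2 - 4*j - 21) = (j + 5)/(j + 3)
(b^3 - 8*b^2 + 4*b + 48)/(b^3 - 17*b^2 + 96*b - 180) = (b^2 - 2*b - 8)/(b^2 - 11*b + 30)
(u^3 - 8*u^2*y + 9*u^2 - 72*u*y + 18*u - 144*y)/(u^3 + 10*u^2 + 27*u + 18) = (u - 8*y)/(u + 1)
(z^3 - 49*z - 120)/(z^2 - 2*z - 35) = (z^2 - 5*z - 24)/(z - 7)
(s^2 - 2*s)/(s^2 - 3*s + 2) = s/(s - 1)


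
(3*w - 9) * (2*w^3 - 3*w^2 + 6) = 6*w^4 - 27*w^3 + 27*w^2 + 18*w - 54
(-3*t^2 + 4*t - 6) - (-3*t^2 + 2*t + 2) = 2*t - 8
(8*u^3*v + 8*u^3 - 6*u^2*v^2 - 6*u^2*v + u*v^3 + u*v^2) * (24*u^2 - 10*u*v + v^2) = 192*u^5*v + 192*u^5 - 224*u^4*v^2 - 224*u^4*v + 92*u^3*v^3 + 92*u^3*v^2 - 16*u^2*v^4 - 16*u^2*v^3 + u*v^5 + u*v^4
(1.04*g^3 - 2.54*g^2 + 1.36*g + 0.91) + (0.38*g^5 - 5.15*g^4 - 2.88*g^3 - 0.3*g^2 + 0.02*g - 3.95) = 0.38*g^5 - 5.15*g^4 - 1.84*g^3 - 2.84*g^2 + 1.38*g - 3.04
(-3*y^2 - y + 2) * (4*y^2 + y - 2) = -12*y^4 - 7*y^3 + 13*y^2 + 4*y - 4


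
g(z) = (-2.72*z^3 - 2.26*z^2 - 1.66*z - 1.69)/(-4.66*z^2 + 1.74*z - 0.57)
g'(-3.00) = 0.55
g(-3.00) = -1.18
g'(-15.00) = 0.58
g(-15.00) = -8.09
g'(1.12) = -0.65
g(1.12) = 2.28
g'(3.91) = 0.53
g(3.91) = 3.16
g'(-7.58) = 0.58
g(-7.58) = -3.79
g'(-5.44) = 0.57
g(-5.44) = -2.56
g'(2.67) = 0.45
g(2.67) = 2.54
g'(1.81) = 0.23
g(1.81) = 2.22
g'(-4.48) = 0.57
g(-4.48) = -2.01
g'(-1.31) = 0.58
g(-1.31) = -0.25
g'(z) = (9.32*z - 1.74)*(-2.72*z^3 - 2.26*z^2 - 1.66*z - 1.69)/(-4.66*z^2 + 1.74*z - 0.57)^2 + (-8.16*z^2 - 4.52*z - 1.66)/(-4.66*z^2 + 1.74*z - 0.57) = (12.6752*z^4 - 9.4656*z^3 - 7.0168*z^2 - 13.1744*z + 3.8868)/(21.7156*z^4 - 16.2168*z^3 + 8.34*z^2 - 1.9836*z + 0.3249)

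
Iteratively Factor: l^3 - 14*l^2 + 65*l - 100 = (l - 5)*(l^2 - 9*l + 20) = (l - 5)^2*(l - 4)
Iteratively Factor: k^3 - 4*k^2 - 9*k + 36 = (k - 4)*(k^2 - 9) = (k - 4)*(k - 3)*(k + 3)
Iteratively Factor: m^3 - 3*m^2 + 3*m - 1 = (m - 1)*(m^2 - 2*m + 1) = (m - 1)^2*(m - 1)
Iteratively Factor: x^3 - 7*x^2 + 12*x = (x)*(x^2 - 7*x + 12) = x*(x - 4)*(x - 3)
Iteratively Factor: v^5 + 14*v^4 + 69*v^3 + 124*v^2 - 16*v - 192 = (v + 4)*(v^4 + 10*v^3 + 29*v^2 + 8*v - 48) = (v + 3)*(v + 4)*(v^3 + 7*v^2 + 8*v - 16) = (v + 3)*(v + 4)^2*(v^2 + 3*v - 4) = (v - 1)*(v + 3)*(v + 4)^2*(v + 4)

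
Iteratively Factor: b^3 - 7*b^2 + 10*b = (b - 2)*(b^2 - 5*b) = b*(b - 2)*(b - 5)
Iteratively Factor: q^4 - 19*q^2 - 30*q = (q - 5)*(q^3 + 5*q^2 + 6*q) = (q - 5)*(q + 2)*(q^2 + 3*q) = (q - 5)*(q + 2)*(q + 3)*(q)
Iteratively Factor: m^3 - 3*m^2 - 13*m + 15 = (m - 5)*(m^2 + 2*m - 3) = (m - 5)*(m - 1)*(m + 3)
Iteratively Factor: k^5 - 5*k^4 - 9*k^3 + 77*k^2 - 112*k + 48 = (k - 1)*(k^4 - 4*k^3 - 13*k^2 + 64*k - 48) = (k - 1)^2*(k^3 - 3*k^2 - 16*k + 48) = (k - 4)*(k - 1)^2*(k^2 + k - 12) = (k - 4)*(k - 1)^2*(k + 4)*(k - 3)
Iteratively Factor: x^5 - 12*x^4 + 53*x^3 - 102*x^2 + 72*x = (x - 2)*(x^4 - 10*x^3 + 33*x^2 - 36*x) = x*(x - 2)*(x^3 - 10*x^2 + 33*x - 36) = x*(x - 4)*(x - 2)*(x^2 - 6*x + 9) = x*(x - 4)*(x - 3)*(x - 2)*(x - 3)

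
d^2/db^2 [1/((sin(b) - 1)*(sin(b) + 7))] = (-83*sin(b) + sin(3*b) + 11*cos(2*b) - 97)/((sin(b) - 1)^2*(sin(b) + 7)^3)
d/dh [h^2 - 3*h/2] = 2*h - 3/2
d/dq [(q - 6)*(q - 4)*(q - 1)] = 3*q^2 - 22*q + 34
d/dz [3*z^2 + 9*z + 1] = 6*z + 9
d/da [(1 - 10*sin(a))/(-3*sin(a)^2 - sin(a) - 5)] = (-30*sin(a)^2 + 6*sin(a) + 51)*cos(a)/(3*sin(a)^2 + sin(a) + 5)^2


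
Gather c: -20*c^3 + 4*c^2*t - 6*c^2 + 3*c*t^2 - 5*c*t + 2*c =-20*c^3 + c^2*(4*t - 6) + c*(3*t^2 - 5*t + 2)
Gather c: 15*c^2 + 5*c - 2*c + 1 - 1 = 15*c^2 + 3*c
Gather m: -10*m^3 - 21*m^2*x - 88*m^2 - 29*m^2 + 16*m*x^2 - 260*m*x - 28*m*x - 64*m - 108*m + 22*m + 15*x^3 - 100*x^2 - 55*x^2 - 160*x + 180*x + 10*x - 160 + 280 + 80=-10*m^3 + m^2*(-21*x - 117) + m*(16*x^2 - 288*x - 150) + 15*x^3 - 155*x^2 + 30*x + 200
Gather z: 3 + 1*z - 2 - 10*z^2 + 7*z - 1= -10*z^2 + 8*z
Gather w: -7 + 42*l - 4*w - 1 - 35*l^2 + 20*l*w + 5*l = -35*l^2 + 47*l + w*(20*l - 4) - 8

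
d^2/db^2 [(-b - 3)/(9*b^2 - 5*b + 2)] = 2*(-(b + 3)*(18*b - 5)^2 + (27*b + 22)*(9*b^2 - 5*b + 2))/(9*b^2 - 5*b + 2)^3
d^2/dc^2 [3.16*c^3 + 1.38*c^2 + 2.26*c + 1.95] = 18.96*c + 2.76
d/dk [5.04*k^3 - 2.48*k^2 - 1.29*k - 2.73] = 15.12*k^2 - 4.96*k - 1.29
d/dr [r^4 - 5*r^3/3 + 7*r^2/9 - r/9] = 4*r^3 - 5*r^2 + 14*r/9 - 1/9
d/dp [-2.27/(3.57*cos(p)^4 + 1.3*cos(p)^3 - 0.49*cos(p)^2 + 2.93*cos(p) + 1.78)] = (-32.4156*cos(p)^3 - 8.853*cos(p)^2 + 2.2246*cos(p) - 6.6511)*sin(p)/(3.57*cos(p)^4 + 1.3*cos(p)^3 - 0.49*cos(p)^2 + 2.93*cos(p) + 1.78)^2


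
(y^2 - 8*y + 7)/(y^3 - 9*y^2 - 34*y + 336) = (y - 1)/(y^2 - 2*y - 48)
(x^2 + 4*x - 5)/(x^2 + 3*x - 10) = (x - 1)/(x - 2)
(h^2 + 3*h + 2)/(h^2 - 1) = (h + 2)/(h - 1)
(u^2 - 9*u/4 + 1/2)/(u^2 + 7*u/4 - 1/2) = (u - 2)/(u + 2)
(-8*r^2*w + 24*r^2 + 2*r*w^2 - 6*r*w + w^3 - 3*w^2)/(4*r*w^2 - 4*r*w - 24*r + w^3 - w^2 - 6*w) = (-2*r + w)/(w + 2)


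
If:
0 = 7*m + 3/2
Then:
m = -3/14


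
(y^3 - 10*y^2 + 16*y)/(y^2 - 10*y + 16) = y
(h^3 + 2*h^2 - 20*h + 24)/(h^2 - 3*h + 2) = (h^2 + 4*h - 12)/(h - 1)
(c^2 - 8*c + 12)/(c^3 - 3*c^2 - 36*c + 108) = (c - 2)/(c^2 + 3*c - 18)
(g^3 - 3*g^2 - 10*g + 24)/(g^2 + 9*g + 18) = (g^2 - 6*g + 8)/(g + 6)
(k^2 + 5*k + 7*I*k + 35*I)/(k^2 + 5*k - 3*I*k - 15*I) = (k + 7*I)/(k - 3*I)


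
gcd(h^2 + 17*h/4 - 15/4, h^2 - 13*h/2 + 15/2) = 1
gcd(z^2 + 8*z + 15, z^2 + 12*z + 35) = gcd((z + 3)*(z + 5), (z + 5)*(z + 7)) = z + 5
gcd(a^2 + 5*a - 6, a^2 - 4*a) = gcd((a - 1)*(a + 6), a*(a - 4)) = 1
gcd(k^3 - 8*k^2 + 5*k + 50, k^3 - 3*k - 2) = 1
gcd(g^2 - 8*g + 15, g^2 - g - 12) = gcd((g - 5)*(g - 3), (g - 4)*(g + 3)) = 1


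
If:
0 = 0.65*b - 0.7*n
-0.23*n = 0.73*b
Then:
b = 0.00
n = 0.00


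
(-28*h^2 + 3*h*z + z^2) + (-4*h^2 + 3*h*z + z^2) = -32*h^2 + 6*h*z + 2*z^2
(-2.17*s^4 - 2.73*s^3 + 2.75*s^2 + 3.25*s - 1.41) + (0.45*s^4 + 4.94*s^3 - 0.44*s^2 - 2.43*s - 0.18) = -1.72*s^4 + 2.21*s^3 + 2.31*s^2 + 0.82*s - 1.59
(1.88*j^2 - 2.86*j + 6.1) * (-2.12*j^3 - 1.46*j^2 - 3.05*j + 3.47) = -3.9856*j^5 + 3.3184*j^4 - 14.4904*j^3 + 6.3406*j^2 - 28.5292*j + 21.167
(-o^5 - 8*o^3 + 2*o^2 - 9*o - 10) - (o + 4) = -o^5 - 8*o^3 + 2*o^2 - 10*o - 14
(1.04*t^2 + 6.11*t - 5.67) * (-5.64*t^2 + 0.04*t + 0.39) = -5.8656*t^4 - 34.4188*t^3 + 32.6288*t^2 + 2.1561*t - 2.2113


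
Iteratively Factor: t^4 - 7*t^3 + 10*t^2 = (t)*(t^3 - 7*t^2 + 10*t) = t^2*(t^2 - 7*t + 10) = t^2*(t - 5)*(t - 2)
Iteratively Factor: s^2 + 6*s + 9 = (s + 3)*(s + 3)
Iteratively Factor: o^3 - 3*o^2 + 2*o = (o - 1)*(o^2 - 2*o) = (o - 2)*(o - 1)*(o)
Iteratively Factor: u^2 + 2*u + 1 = (u + 1)*(u + 1)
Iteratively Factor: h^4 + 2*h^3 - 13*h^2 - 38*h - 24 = (h - 4)*(h^3 + 6*h^2 + 11*h + 6) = (h - 4)*(h + 1)*(h^2 + 5*h + 6) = (h - 4)*(h + 1)*(h + 3)*(h + 2)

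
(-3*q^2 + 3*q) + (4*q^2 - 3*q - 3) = q^2 - 3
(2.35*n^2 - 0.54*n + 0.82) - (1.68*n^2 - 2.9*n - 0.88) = 0.67*n^2 + 2.36*n + 1.7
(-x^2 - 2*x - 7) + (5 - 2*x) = -x^2 - 4*x - 2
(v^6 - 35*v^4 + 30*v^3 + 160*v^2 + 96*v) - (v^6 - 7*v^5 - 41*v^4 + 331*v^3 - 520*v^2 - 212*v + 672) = 7*v^5 + 6*v^4 - 301*v^3 + 680*v^2 + 308*v - 672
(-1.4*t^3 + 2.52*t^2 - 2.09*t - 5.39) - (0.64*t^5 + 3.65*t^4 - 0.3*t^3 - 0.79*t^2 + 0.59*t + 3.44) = -0.64*t^5 - 3.65*t^4 - 1.1*t^3 + 3.31*t^2 - 2.68*t - 8.83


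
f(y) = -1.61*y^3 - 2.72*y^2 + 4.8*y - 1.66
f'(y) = -4.83*y^2 - 5.44*y + 4.8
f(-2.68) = -3.07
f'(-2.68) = -15.31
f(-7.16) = 415.50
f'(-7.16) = -203.86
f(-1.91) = -9.53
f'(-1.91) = -2.43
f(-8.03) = 618.04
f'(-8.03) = -262.96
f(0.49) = -0.15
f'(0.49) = 0.97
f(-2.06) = -9.02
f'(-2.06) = -4.49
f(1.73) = -9.83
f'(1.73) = -19.07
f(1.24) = -2.96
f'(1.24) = -9.37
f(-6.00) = 219.38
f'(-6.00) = -136.44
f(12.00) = -3117.82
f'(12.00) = -756.00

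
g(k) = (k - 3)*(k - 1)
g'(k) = 2*k - 4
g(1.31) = -0.52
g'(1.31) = -1.38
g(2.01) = -1.00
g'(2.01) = 0.02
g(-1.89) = 14.13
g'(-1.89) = -7.78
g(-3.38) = 27.94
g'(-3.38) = -10.76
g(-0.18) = 3.75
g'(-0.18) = -4.36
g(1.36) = -0.59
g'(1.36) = -1.28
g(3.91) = 2.65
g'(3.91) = 3.82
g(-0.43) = 4.90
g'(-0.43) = -4.86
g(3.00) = 0.00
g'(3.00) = 2.00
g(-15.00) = 288.00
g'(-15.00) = -34.00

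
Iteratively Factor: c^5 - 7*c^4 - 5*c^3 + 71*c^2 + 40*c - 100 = (c - 5)*(c^4 - 2*c^3 - 15*c^2 - 4*c + 20) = (c - 5)^2*(c^3 + 3*c^2 - 4) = (c - 5)^2*(c + 2)*(c^2 + c - 2) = (c - 5)^2*(c + 2)^2*(c - 1)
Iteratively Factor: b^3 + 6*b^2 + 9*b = (b + 3)*(b^2 + 3*b) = b*(b + 3)*(b + 3)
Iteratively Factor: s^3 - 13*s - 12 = (s + 1)*(s^2 - s - 12) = (s - 4)*(s + 1)*(s + 3)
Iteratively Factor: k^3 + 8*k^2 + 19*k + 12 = (k + 4)*(k^2 + 4*k + 3) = (k + 3)*(k + 4)*(k + 1)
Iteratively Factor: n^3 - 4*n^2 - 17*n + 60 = (n - 3)*(n^2 - n - 20) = (n - 5)*(n - 3)*(n + 4)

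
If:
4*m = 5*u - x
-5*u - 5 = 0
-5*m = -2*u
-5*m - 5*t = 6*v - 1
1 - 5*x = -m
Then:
No Solution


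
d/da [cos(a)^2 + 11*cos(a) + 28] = -(2*cos(a) + 11)*sin(a)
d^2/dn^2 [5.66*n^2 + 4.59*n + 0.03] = 11.3200000000000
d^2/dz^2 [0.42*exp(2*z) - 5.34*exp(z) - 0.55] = (1.68*exp(z) - 5.34)*exp(z)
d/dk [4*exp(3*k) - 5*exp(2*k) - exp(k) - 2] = (12*exp(2*k) - 10*exp(k) - 1)*exp(k)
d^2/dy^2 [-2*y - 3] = 0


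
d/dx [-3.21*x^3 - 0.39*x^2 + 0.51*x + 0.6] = -9.63*x^2 - 0.78*x + 0.51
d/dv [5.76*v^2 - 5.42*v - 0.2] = 11.52*v - 5.42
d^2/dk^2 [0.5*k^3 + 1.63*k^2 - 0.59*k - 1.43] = 3.0*k + 3.26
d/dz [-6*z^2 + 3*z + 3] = 3 - 12*z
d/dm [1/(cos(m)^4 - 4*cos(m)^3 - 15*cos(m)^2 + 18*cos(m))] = 2*(2*cos(m)^3 - 6*cos(m)^2 - 15*cos(m) + 9)*sin(m)/((cos(m)^3 - 4*cos(m)^2 - 15*cos(m) + 18)^2*cos(m)^2)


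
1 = 1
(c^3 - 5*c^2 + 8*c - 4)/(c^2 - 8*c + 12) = (c^2 - 3*c + 2)/(c - 6)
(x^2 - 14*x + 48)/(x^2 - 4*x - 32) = (x - 6)/(x + 4)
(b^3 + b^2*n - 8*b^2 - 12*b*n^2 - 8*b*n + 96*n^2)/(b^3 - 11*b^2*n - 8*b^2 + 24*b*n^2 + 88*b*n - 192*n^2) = (b + 4*n)/(b - 8*n)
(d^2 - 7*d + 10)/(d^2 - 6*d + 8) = (d - 5)/(d - 4)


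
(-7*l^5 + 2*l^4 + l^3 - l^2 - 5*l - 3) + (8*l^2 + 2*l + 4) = -7*l^5 + 2*l^4 + l^3 + 7*l^2 - 3*l + 1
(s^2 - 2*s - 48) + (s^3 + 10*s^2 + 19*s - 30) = s^3 + 11*s^2 + 17*s - 78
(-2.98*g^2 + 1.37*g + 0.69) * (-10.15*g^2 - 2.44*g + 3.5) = 30.247*g^4 - 6.6343*g^3 - 20.7763*g^2 + 3.1114*g + 2.415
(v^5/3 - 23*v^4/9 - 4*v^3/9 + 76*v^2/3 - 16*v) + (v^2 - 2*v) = v^5/3 - 23*v^4/9 - 4*v^3/9 + 79*v^2/3 - 18*v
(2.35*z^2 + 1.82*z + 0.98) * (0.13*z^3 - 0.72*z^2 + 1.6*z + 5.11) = 0.3055*z^5 - 1.4554*z^4 + 2.577*z^3 + 14.2149*z^2 + 10.8682*z + 5.0078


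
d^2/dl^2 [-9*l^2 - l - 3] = -18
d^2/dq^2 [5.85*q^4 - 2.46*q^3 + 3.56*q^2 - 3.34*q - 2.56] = 70.2*q^2 - 14.76*q + 7.12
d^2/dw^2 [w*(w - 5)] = 2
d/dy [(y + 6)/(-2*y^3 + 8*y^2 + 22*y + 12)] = (y^2 + 6*y - 30)/(y^5 - 9*y^4 + 3*y^3 + 73*y^2 + 96*y + 36)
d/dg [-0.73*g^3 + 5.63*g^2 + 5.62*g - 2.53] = -2.19*g^2 + 11.26*g + 5.62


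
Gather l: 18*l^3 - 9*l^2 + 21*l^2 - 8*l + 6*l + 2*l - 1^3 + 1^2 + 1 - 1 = 18*l^3 + 12*l^2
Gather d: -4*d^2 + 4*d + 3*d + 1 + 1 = -4*d^2 + 7*d + 2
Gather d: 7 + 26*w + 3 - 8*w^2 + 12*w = -8*w^2 + 38*w + 10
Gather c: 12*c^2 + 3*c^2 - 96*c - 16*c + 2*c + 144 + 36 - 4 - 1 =15*c^2 - 110*c + 175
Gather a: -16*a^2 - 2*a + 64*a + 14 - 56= -16*a^2 + 62*a - 42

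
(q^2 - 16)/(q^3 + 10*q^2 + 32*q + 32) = (q - 4)/(q^2 + 6*q + 8)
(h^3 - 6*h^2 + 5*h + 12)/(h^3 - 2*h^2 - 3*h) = (h - 4)/h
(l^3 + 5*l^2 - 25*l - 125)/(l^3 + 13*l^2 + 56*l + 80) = (l^2 - 25)/(l^2 + 8*l + 16)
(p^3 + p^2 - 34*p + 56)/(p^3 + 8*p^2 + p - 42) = (p - 4)/(p + 3)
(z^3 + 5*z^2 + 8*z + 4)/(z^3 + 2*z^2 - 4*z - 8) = (z + 1)/(z - 2)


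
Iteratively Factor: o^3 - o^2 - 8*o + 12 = (o - 2)*(o^2 + o - 6) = (o - 2)*(o + 3)*(o - 2)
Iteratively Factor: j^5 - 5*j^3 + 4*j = (j - 1)*(j^4 + j^3 - 4*j^2 - 4*j) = (j - 2)*(j - 1)*(j^3 + 3*j^2 + 2*j) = (j - 2)*(j - 1)*(j + 2)*(j^2 + j) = j*(j - 2)*(j - 1)*(j + 2)*(j + 1)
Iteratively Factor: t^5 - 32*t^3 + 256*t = (t + 4)*(t^4 - 4*t^3 - 16*t^2 + 64*t) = (t + 4)^2*(t^3 - 8*t^2 + 16*t) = t*(t + 4)^2*(t^2 - 8*t + 16) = t*(t - 4)*(t + 4)^2*(t - 4)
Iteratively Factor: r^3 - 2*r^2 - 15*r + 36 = (r + 4)*(r^2 - 6*r + 9) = (r - 3)*(r + 4)*(r - 3)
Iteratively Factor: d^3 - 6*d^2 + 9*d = (d - 3)*(d^2 - 3*d) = d*(d - 3)*(d - 3)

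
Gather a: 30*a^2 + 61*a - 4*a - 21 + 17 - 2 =30*a^2 + 57*a - 6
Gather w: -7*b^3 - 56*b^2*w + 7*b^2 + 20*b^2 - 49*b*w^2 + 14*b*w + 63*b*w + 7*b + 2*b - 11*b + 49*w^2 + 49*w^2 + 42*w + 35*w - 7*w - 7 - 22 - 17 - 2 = -7*b^3 + 27*b^2 - 2*b + w^2*(98 - 49*b) + w*(-56*b^2 + 77*b + 70) - 48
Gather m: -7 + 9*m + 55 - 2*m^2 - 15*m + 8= -2*m^2 - 6*m + 56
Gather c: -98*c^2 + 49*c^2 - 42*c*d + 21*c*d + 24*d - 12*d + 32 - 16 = -49*c^2 - 21*c*d + 12*d + 16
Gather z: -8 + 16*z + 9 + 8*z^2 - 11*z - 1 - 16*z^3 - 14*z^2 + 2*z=-16*z^3 - 6*z^2 + 7*z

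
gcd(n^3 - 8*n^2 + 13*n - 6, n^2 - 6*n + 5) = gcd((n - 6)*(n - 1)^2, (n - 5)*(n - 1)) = n - 1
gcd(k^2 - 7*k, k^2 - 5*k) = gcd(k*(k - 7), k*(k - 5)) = k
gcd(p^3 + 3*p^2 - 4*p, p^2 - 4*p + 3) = p - 1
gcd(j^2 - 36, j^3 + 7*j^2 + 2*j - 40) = 1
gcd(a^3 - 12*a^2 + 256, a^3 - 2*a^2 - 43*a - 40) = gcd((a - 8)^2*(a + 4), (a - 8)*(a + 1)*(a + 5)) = a - 8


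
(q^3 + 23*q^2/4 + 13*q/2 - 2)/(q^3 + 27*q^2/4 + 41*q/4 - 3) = (q + 2)/(q + 3)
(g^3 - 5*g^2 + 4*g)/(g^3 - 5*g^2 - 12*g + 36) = g*(g^2 - 5*g + 4)/(g^3 - 5*g^2 - 12*g + 36)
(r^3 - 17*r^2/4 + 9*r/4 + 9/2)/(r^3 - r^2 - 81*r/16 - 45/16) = 4*(r - 2)/(4*r + 5)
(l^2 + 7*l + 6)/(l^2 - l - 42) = (l + 1)/(l - 7)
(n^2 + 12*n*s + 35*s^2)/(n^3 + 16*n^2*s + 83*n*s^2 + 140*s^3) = 1/(n + 4*s)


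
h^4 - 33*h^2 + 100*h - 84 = (h - 3)*(h - 2)^2*(h + 7)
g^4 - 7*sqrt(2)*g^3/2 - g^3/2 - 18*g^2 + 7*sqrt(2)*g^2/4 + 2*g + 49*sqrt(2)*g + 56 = (g - 4)*(g + 7/2)*(g - 4*sqrt(2))*(g + sqrt(2)/2)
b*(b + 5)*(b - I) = b^3 + 5*b^2 - I*b^2 - 5*I*b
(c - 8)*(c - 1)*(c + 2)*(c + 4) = c^4 - 3*c^3 - 38*c^2 - 24*c + 64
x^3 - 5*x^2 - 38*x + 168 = (x - 7)*(x - 4)*(x + 6)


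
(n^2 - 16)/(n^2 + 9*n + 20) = (n - 4)/(n + 5)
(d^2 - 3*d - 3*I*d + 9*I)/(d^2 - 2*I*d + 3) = (d - 3)/(d + I)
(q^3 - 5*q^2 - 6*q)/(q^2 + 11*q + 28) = q*(q^2 - 5*q - 6)/(q^2 + 11*q + 28)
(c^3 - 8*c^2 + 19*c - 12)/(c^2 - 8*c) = (c^3 - 8*c^2 + 19*c - 12)/(c*(c - 8))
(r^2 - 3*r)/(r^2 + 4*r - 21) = r/(r + 7)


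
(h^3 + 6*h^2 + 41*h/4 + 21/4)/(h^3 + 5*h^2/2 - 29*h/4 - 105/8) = 2*(h + 1)/(2*h - 5)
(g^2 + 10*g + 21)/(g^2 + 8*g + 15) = (g + 7)/(g + 5)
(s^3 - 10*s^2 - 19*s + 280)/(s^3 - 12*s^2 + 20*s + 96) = (s^2 - 2*s - 35)/(s^2 - 4*s - 12)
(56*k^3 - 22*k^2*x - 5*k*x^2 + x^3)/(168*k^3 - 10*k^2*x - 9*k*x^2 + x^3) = (-2*k + x)/(-6*k + x)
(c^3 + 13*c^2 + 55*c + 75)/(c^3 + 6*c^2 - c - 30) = (c + 5)/(c - 2)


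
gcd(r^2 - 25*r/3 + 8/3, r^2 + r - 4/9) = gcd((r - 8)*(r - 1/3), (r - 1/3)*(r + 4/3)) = r - 1/3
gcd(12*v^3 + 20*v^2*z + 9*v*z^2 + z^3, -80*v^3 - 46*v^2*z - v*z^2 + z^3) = 2*v + z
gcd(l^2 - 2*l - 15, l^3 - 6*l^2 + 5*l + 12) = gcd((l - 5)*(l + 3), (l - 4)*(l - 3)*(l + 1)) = 1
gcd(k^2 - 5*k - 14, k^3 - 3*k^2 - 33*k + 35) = k - 7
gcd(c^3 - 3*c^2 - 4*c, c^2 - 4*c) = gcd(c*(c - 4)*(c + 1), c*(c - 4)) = c^2 - 4*c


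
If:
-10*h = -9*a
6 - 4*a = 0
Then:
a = 3/2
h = 27/20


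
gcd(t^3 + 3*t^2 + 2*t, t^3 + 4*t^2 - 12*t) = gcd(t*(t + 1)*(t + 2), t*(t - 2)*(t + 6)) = t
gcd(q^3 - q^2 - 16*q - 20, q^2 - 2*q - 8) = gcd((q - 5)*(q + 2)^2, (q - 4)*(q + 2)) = q + 2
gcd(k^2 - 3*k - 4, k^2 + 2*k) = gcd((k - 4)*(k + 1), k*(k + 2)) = 1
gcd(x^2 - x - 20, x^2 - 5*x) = x - 5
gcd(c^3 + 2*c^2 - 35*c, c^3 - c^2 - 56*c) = c^2 + 7*c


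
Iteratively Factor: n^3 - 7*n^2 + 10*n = (n - 5)*(n^2 - 2*n) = n*(n - 5)*(n - 2)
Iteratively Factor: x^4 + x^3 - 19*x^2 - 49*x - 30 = (x + 2)*(x^3 - x^2 - 17*x - 15) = (x - 5)*(x + 2)*(x^2 + 4*x + 3) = (x - 5)*(x + 1)*(x + 2)*(x + 3)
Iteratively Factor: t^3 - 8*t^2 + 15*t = (t - 5)*(t^2 - 3*t) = (t - 5)*(t - 3)*(t)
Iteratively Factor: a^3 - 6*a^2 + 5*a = (a - 1)*(a^2 - 5*a) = a*(a - 1)*(a - 5)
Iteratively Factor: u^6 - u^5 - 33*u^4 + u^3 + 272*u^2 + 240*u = (u - 4)*(u^5 + 3*u^4 - 21*u^3 - 83*u^2 - 60*u) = (u - 5)*(u - 4)*(u^4 + 8*u^3 + 19*u^2 + 12*u) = (u - 5)*(u - 4)*(u + 3)*(u^3 + 5*u^2 + 4*u) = (u - 5)*(u - 4)*(u + 3)*(u + 4)*(u^2 + u) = u*(u - 5)*(u - 4)*(u + 3)*(u + 4)*(u + 1)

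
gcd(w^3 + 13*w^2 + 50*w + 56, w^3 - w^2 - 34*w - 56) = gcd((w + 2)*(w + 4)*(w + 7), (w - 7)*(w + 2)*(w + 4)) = w^2 + 6*w + 8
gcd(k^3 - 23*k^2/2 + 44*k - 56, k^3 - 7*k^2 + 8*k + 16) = k^2 - 8*k + 16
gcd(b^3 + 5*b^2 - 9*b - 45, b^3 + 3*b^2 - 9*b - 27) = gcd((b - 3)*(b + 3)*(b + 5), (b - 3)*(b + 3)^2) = b^2 - 9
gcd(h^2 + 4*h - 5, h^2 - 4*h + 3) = h - 1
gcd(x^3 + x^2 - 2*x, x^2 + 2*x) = x^2 + 2*x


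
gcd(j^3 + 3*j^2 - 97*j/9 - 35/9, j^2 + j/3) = j + 1/3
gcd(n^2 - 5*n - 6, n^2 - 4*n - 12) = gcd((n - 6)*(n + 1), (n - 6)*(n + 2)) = n - 6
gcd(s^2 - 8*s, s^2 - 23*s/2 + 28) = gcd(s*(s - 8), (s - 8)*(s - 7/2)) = s - 8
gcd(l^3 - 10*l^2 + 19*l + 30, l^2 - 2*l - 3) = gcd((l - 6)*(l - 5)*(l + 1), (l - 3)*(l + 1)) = l + 1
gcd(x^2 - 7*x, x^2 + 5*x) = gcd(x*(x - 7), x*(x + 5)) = x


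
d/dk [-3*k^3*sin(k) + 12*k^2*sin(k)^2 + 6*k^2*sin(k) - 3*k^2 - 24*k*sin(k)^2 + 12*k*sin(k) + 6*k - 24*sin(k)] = -3*k^3*cos(k) - 9*k^2*sin(k) + 12*k^2*sin(2*k) + 6*k^2*cos(k) - 24*k*sin(2*k) + 12*sqrt(2)*k*sin(k + pi/4) - 12*k*cos(2*k) + 6*k + 12*sin(k) - 24*cos(k) + 12*cos(2*k) - 6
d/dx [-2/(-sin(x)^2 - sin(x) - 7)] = -2*(2*sin(x) + 1)*cos(x)/(sin(x)^2 + sin(x) + 7)^2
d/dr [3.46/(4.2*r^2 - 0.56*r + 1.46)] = (1.9376 - 29.064*r)/(4.2*r^2 - 0.56*r + 1.46)^2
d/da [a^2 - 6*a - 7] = 2*a - 6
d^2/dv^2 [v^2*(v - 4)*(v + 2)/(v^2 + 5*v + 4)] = 2*(v^6 + 15*v^5 + 87*v^4 + 158*v^3 + 72*v^2 - 96*v - 128)/(v^6 + 15*v^5 + 87*v^4 + 245*v^3 + 348*v^2 + 240*v + 64)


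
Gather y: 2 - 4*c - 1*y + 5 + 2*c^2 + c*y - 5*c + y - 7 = 2*c^2 + c*y - 9*c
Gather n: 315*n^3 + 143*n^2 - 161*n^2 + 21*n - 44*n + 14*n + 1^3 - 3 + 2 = 315*n^3 - 18*n^2 - 9*n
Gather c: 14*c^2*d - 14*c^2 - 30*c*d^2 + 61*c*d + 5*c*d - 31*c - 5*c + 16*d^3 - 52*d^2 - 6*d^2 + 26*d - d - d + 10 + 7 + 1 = c^2*(14*d - 14) + c*(-30*d^2 + 66*d - 36) + 16*d^3 - 58*d^2 + 24*d + 18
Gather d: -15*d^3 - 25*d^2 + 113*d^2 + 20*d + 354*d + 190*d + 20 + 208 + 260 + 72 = -15*d^3 + 88*d^2 + 564*d + 560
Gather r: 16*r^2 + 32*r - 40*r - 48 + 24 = 16*r^2 - 8*r - 24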